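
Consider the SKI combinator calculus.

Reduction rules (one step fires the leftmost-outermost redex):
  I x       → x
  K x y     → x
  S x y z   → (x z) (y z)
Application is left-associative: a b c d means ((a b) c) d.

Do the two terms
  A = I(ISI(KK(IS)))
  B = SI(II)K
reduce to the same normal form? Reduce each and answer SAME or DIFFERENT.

Term A:
  start: I(ISI(KK(IS)))
  →1  ISI(KK(IS))
  →2  SI(KK(IS))
  →3  SIK

Term B:
  start: SI(II)K
  →1  IK(IIK)
  →2  K(IIK)
  →3  K(IK)
  →4  KK

Answer: DIFFERENT — A ⇓ SIK, B ⇓ KK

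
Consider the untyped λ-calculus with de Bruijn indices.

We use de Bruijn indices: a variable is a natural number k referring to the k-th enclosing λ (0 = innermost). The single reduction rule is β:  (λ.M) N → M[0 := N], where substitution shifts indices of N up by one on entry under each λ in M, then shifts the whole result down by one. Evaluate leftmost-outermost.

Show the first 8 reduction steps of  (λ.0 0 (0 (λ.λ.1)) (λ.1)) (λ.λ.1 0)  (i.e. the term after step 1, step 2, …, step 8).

Answer: after 8 steps: λ.λ.λ.λ.1 0

Reduction:
  start: (λ.0 0 (0 (λ.λ.1)) (λ.1)) (λ.λ.1 0)
  step 1: (λ.λ.1 0) (λ.λ.1 0) ((λ.λ.1 0) (λ.λ.1)) (λ.λ.λ.1 0)
  step 2: (λ.(λ.λ.1 0) 0) ((λ.λ.1 0) (λ.λ.1)) (λ.λ.λ.1 0)
  step 3: (λ.λ.1 0) ((λ.λ.1 0) (λ.λ.1)) (λ.λ.λ.1 0)
  step 4: (λ.(λ.λ.1 0) (λ.λ.1) 0) (λ.λ.λ.1 0)
  step 5: (λ.λ.1 0) (λ.λ.1) (λ.λ.λ.1 0)
  step 6: (λ.(λ.λ.1) 0) (λ.λ.λ.1 0)
  step 7: (λ.λ.1) (λ.λ.λ.1 0)
  step 8: λ.λ.λ.λ.1 0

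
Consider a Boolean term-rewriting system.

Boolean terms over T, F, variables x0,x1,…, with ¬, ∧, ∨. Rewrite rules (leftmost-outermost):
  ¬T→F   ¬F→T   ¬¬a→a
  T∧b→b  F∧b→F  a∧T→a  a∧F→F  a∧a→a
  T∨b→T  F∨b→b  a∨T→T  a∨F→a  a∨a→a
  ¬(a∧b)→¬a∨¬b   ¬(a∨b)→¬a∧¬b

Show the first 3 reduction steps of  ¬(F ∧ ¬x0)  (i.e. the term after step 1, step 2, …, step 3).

  start: ¬(F ∧ ¬x0)
  [1] ¬F ∨ ¬¬x0
  [2] T ∨ ¬¬x0
  [3] T

Answer: after 3 steps: T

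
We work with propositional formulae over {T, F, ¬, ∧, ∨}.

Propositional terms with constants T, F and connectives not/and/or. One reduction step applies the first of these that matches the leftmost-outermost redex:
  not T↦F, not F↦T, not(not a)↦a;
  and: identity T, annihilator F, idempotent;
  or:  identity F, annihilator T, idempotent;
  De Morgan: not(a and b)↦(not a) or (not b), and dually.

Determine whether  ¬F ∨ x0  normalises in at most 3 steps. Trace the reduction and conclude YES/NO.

Answer: YES — reaches normal form T in 2 ≤ 3 steps

Working:
  start: ¬F ∨ x0
  [1] T ∨ x0
  [2] T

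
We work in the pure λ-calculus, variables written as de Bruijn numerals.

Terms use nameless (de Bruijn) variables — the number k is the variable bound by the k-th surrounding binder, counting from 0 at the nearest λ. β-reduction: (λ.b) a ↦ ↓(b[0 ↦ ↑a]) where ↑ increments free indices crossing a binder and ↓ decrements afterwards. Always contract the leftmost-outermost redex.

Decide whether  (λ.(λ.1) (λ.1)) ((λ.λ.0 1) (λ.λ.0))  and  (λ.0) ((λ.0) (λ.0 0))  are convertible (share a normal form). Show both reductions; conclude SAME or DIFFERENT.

Answer: DIFFERENT — A ⇓ λ.0 (λ.λ.0), B ⇓ λ.0 0

Working:
Term A:
  start: (λ.(λ.1) (λ.1)) ((λ.λ.0 1) (λ.λ.0))
  step 1: (λ.(λ.λ.0 1) (λ.λ.0)) (λ.(λ.λ.0 1) (λ.λ.0))
  step 2: (λ.λ.0 1) (λ.λ.0)
  step 3: λ.0 (λ.λ.0)

Term B:
  start: (λ.0) ((λ.0) (λ.0 0))
  step 1: (λ.0) (λ.0 0)
  step 2: λ.0 0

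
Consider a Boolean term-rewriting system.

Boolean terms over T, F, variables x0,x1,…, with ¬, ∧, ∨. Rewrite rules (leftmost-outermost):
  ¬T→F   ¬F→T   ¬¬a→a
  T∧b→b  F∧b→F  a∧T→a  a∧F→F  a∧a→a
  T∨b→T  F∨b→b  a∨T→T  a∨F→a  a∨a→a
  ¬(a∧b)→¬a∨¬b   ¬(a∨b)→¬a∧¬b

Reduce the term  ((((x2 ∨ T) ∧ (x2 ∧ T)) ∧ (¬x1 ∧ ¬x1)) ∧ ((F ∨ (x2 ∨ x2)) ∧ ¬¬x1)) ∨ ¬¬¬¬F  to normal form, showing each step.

  start: ((((x2 ∨ T) ∧ (x2 ∧ T)) ∧ (¬x1 ∧ ¬x1)) ∧ ((F ∨ (x2 ∨ x2)) ∧ ¬¬x1)) ∨ ¬¬¬¬F
  →1  (((T ∧ (x2 ∧ T)) ∧ (¬x1 ∧ ¬x1)) ∧ ((F ∨ (x2 ∨ x2)) ∧ ¬¬x1)) ∨ ¬¬¬¬F
  →2  (((x2 ∧ T) ∧ (¬x1 ∧ ¬x1)) ∧ ((F ∨ (x2 ∨ x2)) ∧ ¬¬x1)) ∨ ¬¬¬¬F
  →3  ((x2 ∧ (¬x1 ∧ ¬x1)) ∧ ((F ∨ (x2 ∨ x2)) ∧ ¬¬x1)) ∨ ¬¬¬¬F
  →4  ((x2 ∧ ¬x1) ∧ ((F ∨ (x2 ∨ x2)) ∧ ¬¬x1)) ∨ ¬¬¬¬F
  →5  ((x2 ∧ ¬x1) ∧ ((x2 ∨ x2) ∧ ¬¬x1)) ∨ ¬¬¬¬F
  →6  ((x2 ∧ ¬x1) ∧ (x2 ∧ ¬¬x1)) ∨ ¬¬¬¬F
  →7  ((x2 ∧ ¬x1) ∧ (x2 ∧ x1)) ∨ ¬¬¬¬F
  →8  ((x2 ∧ ¬x1) ∧ (x2 ∧ x1)) ∨ ¬¬F
  →9  ((x2 ∧ ¬x1) ∧ (x2 ∧ x1)) ∨ F
  →10  (x2 ∧ ¬x1) ∧ (x2 ∧ x1)

Answer: normal form = (x2 ∧ ¬x1) ∧ (x2 ∧ x1)  (in 10 steps)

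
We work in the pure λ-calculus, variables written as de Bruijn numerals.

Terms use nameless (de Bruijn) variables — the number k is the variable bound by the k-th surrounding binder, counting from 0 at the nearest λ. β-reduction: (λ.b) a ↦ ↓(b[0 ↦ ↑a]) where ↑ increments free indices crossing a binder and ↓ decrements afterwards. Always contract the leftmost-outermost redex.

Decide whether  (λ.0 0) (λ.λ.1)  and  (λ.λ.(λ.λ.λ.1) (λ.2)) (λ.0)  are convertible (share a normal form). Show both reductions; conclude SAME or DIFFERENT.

Answer: SAME — A ⇓ λ.λ.λ.1, B ⇓ λ.λ.λ.1

Working:
Term A:
  start: (λ.0 0) (λ.λ.1)
  step 1: (λ.λ.1) (λ.λ.1)
  step 2: λ.λ.λ.1

Term B:
  start: (λ.λ.(λ.λ.λ.1) (λ.2)) (λ.0)
  step 1: λ.(λ.λ.λ.1) (λ.λ.0)
  step 2: λ.λ.λ.1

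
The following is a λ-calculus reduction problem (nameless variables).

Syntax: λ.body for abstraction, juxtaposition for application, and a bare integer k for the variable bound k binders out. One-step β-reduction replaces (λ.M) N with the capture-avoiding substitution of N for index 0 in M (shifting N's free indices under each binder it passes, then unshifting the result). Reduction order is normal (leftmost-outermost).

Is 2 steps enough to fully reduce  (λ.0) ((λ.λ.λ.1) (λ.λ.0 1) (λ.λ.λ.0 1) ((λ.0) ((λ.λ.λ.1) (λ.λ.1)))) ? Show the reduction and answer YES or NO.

  start: (λ.0) ((λ.λ.λ.1) (λ.λ.0 1) (λ.λ.λ.0 1) ((λ.0) ((λ.λ.λ.1) (λ.λ.1))))
  step 1: (λ.λ.λ.1) (λ.λ.0 1) (λ.λ.λ.0 1) ((λ.0) ((λ.λ.λ.1) (λ.λ.1)))
  step 2: (λ.λ.1) (λ.λ.λ.0 1) ((λ.0) ((λ.λ.λ.1) (λ.λ.1)))

Answer: NO — after 2 steps the term is (λ.λ.1) (λ.λ.λ.0 1) ((λ.0) ((λ.λ.λ.1) (λ.λ.1))), not yet normal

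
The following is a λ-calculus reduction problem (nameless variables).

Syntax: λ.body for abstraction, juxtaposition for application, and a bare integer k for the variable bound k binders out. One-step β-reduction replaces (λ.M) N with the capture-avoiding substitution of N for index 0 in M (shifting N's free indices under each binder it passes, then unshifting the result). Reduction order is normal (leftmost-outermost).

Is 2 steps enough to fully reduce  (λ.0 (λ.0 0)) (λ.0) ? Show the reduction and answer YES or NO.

Answer: YES — reaches normal form λ.0 0 in 2 ≤ 2 steps

Reduction:
  start: (λ.0 (λ.0 0)) (λ.0)
  →1  (λ.0) (λ.0 0)
  →2  λ.0 0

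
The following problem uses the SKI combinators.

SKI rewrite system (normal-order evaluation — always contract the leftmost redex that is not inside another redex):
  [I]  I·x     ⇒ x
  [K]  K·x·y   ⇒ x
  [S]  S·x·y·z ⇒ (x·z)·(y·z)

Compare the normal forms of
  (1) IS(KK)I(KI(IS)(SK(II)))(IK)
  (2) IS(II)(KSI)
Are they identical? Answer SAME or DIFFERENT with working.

Term A:
  start: IS(KK)I(KI(IS)(SK(II)))(IK)
  →1  S(KK)I(KI(IS)(SK(II)))(IK)
  →2  KK(KI(IS)(SK(II)))(I(KI(IS)(SK(II))))(IK)
  →3  K(I(KI(IS)(SK(II))))(IK)
  →4  I(KI(IS)(SK(II)))
  →5  KI(IS)(SK(II))
  →6  I(SK(II))
  →7  SK(II)
  →8  SKI

Term B:
  start: IS(II)(KSI)
  →1  S(II)(KSI)
  →2  SI(KSI)
  →3  SIS

Answer: DIFFERENT — A ⇓ SKI, B ⇓ SIS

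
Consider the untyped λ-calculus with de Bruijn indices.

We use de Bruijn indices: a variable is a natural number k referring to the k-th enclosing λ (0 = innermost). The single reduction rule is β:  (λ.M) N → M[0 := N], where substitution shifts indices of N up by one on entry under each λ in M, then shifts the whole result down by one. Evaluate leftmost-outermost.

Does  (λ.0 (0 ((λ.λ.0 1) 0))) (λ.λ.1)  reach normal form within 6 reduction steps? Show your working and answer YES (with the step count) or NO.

  start: (λ.0 (0 ((λ.λ.0 1) 0))) (λ.λ.1)
  [1] (λ.λ.1) ((λ.λ.1) ((λ.λ.0 1) (λ.λ.1)))
  [2] λ.(λ.λ.1) ((λ.λ.0 1) (λ.λ.1))
  [3] λ.λ.(λ.λ.0 1) (λ.λ.1)
  [4] λ.λ.λ.0 (λ.λ.1)

Answer: YES — reaches normal form λ.λ.λ.0 (λ.λ.1) in 4 ≤ 6 steps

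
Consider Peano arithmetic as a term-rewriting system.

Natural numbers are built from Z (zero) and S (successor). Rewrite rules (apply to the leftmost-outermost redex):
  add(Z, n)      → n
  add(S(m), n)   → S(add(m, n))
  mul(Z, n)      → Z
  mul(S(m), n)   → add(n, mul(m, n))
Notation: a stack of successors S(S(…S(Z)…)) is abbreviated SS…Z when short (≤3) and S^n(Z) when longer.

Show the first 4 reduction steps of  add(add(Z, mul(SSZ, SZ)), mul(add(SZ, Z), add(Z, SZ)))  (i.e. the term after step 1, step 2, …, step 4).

Answer: after 4 steps: S(add(add(Z, mul(SZ, SZ)), mul(add(SZ, Z), add(Z, SZ))))

Reduction:
  start: add(add(Z, mul(SSZ, SZ)), mul(add(SZ, Z), add(Z, SZ)))
  →1  add(mul(SSZ, SZ), mul(add(SZ, Z), add(Z, SZ)))
  →2  add(add(SZ, mul(SZ, SZ)), mul(add(SZ, Z), add(Z, SZ)))
  →3  add(S(add(Z, mul(SZ, SZ))), mul(add(SZ, Z), add(Z, SZ)))
  →4  S(add(add(Z, mul(SZ, SZ)), mul(add(SZ, Z), add(Z, SZ))))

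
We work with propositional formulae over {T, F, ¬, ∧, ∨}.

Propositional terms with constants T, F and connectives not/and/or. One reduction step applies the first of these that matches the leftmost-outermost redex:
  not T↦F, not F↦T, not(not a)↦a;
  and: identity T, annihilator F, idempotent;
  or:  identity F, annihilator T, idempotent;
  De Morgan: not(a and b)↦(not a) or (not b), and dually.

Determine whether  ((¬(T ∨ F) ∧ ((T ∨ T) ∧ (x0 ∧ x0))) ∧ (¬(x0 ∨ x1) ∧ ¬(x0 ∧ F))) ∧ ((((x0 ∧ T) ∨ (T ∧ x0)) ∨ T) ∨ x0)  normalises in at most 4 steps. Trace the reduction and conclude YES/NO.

Answer: NO — after 4 steps the term is (F ∧ (¬(x0 ∨ x1) ∧ ¬(x0 ∧ F))) ∧ ((((x0 ∧ T) ∨ (T ∧ x0)) ∨ T) ∨ x0), not yet normal

Reduction:
  start: ((¬(T ∨ F) ∧ ((T ∨ T) ∧ (x0 ∧ x0))) ∧ (¬(x0 ∨ x1) ∧ ¬(x0 ∧ F))) ∧ ((((x0 ∧ T) ∨ (T ∧ x0)) ∨ T) ∨ x0)
  [1] (((¬T ∧ ¬F) ∧ ((T ∨ T) ∧ (x0 ∧ x0))) ∧ (¬(x0 ∨ x1) ∧ ¬(x0 ∧ F))) ∧ ((((x0 ∧ T) ∨ (T ∧ x0)) ∨ T) ∨ x0)
  [2] (((F ∧ ¬F) ∧ ((T ∨ T) ∧ (x0 ∧ x0))) ∧ (¬(x0 ∨ x1) ∧ ¬(x0 ∧ F))) ∧ ((((x0 ∧ T) ∨ (T ∧ x0)) ∨ T) ∨ x0)
  [3] ((F ∧ ((T ∨ T) ∧ (x0 ∧ x0))) ∧ (¬(x0 ∨ x1) ∧ ¬(x0 ∧ F))) ∧ ((((x0 ∧ T) ∨ (T ∧ x0)) ∨ T) ∨ x0)
  [4] (F ∧ (¬(x0 ∨ x1) ∧ ¬(x0 ∧ F))) ∧ ((((x0 ∧ T) ∨ (T ∧ x0)) ∨ T) ∨ x0)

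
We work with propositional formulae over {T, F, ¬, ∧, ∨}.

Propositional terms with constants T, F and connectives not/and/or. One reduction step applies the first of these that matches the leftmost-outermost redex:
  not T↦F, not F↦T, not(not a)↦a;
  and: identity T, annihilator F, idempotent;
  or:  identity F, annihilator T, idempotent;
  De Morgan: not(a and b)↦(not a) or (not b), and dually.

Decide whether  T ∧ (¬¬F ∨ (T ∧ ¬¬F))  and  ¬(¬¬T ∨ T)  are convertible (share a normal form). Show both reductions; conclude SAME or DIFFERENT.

Term A:
  start: T ∧ (¬¬F ∨ (T ∧ ¬¬F))
  →1  ¬¬F ∨ (T ∧ ¬¬F)
  →2  F ∨ (T ∧ ¬¬F)
  →3  T ∧ ¬¬F
  →4  ¬¬F
  →5  F

Term B:
  start: ¬(¬¬T ∨ T)
  →1  ¬¬¬T ∧ ¬T
  →2  ¬T ∧ ¬T
  →3  ¬T
  →4  F

Answer: SAME — A ⇓ F, B ⇓ F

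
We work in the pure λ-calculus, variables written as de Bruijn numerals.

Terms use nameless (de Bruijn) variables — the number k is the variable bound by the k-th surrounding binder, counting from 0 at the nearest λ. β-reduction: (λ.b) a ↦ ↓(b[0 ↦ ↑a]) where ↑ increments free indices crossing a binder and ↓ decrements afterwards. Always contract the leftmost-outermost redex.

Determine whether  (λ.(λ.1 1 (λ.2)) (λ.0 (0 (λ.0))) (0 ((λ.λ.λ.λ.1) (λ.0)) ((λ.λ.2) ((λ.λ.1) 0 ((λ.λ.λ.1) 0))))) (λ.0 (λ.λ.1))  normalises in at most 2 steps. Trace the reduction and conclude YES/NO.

Answer: NO — after 2 steps the term is (λ.0 (λ.λ.1)) (λ.0 (λ.λ.1)) (λ.λ.0 (λ.λ.1)) ((λ.0 (λ.λ.1)) ((λ.λ.λ.λ.1) (λ.0)) ((λ.λ.λ.0 (λ.λ.1)) ((λ.λ.1) (λ.0 (λ.λ.1)) ((λ.λ.λ.1) (λ.0 (λ.λ.1)))))), not yet normal

Working:
  start: (λ.(λ.1 1 (λ.2)) (λ.0 (0 (λ.0))) (0 ((λ.λ.λ.λ.1) (λ.0)) ((λ.λ.2) ((λ.λ.1) 0 ((λ.λ.λ.1) 0))))) (λ.0 (λ.λ.1))
  [1] (λ.(λ.0 (λ.λ.1)) (λ.0 (λ.λ.1)) (λ.λ.0 (λ.λ.1))) (λ.0 (0 (λ.0))) ((λ.0 (λ.λ.1)) ((λ.λ.λ.λ.1) (λ.0)) ((λ.λ.λ.0 (λ.λ.1)) ((λ.λ.1) (λ.0 (λ.λ.1)) ((λ.λ.λ.1) (λ.0 (λ.λ.1))))))
  [2] (λ.0 (λ.λ.1)) (λ.0 (λ.λ.1)) (λ.λ.0 (λ.λ.1)) ((λ.0 (λ.λ.1)) ((λ.λ.λ.λ.1) (λ.0)) ((λ.λ.λ.0 (λ.λ.1)) ((λ.λ.1) (λ.0 (λ.λ.1)) ((λ.λ.λ.1) (λ.0 (λ.λ.1))))))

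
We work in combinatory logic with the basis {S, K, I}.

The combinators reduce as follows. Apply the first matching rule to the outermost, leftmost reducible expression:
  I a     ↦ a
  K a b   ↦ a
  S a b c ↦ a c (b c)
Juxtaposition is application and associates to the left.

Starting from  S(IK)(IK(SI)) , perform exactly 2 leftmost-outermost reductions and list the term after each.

Answer: after 2 steps: SK(K(SI))

Reduction:
  start: S(IK)(IK(SI))
  [1] SK(IK(SI))
  [2] SK(K(SI))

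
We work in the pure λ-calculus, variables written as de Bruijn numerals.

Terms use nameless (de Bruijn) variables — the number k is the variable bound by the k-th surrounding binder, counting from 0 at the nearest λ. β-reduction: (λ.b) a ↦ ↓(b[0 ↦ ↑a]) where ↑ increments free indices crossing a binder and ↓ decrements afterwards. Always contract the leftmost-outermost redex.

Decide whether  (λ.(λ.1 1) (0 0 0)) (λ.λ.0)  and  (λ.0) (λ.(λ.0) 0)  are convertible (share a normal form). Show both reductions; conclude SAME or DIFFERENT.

Term A:
  start: (λ.(λ.1 1) (0 0 0)) (λ.λ.0)
  step 1: (λ.(λ.λ.0) (λ.λ.0)) ((λ.λ.0) (λ.λ.0) (λ.λ.0))
  step 2: (λ.λ.0) (λ.λ.0)
  step 3: λ.0

Term B:
  start: (λ.0) (λ.(λ.0) 0)
  step 1: λ.(λ.0) 0
  step 2: λ.0

Answer: SAME — A ⇓ λ.0, B ⇓ λ.0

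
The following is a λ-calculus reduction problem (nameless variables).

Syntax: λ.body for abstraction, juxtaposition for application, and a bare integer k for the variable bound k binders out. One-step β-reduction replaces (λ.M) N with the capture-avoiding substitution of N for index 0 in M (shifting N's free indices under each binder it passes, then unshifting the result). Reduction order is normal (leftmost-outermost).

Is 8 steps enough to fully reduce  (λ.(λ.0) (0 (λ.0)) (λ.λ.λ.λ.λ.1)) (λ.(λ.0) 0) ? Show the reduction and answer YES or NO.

  start: (λ.(λ.0) (0 (λ.0)) (λ.λ.λ.λ.λ.1)) (λ.(λ.0) 0)
  step 1: (λ.0) ((λ.(λ.0) 0) (λ.0)) (λ.λ.λ.λ.λ.1)
  step 2: (λ.(λ.0) 0) (λ.0) (λ.λ.λ.λ.λ.1)
  step 3: (λ.0) (λ.0) (λ.λ.λ.λ.λ.1)
  step 4: (λ.0) (λ.λ.λ.λ.λ.1)
  step 5: λ.λ.λ.λ.λ.1

Answer: YES — reaches normal form λ.λ.λ.λ.λ.1 in 5 ≤ 8 steps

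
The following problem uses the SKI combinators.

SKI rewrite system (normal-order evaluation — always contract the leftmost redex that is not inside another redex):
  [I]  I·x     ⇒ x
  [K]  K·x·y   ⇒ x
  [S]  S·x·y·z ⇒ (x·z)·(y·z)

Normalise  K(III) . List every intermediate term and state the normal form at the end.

  start: K(III)
  [1] K(II)
  [2] KI

Answer: normal form = KI  (in 2 steps)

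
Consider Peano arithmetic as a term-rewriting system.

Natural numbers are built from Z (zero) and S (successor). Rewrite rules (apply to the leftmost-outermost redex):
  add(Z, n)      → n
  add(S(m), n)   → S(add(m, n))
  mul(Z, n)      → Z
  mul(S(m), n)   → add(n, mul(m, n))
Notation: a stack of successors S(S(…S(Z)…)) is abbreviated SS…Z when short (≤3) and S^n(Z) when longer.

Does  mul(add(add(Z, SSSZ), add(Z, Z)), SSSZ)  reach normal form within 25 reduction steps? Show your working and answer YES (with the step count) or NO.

Answer: YES — reaches normal form S^9(Z) in 22 ≤ 25 steps

Reduction:
  start: mul(add(add(Z, SSSZ), add(Z, Z)), SSSZ)
  →1  mul(add(SSSZ, add(Z, Z)), SSSZ)
  →2  mul(S(add(SSZ, add(Z, Z))), SSSZ)
  →3  add(SSSZ, mul(add(SSZ, add(Z, Z)), SSSZ))
  →4  S(add(SSZ, mul(add(SSZ, add(Z, Z)), SSSZ)))
  →5  S(S(add(SZ, mul(add(SSZ, add(Z, Z)), SSSZ))))
  →6  S(S(S(add(Z, mul(add(SSZ, add(Z, Z)), SSSZ)))))
  →7  S(S(S(mul(add(SSZ, add(Z, Z)), SSSZ))))
  →8  S(S(S(mul(S(add(SZ, add(Z, Z))), SSSZ))))
  →9  S(S(S(add(SSSZ, mul(add(SZ, add(Z, Z)), SSSZ)))))
  →10  S(S(S(S(add(SSZ, mul(add(SZ, add(Z, Z)), SSSZ))))))
  →11  S(S(S(S(S(add(SZ, mul(add(SZ, add(Z, Z)), SSSZ)))))))
  →12  S(S(S(S(S(S(add(Z, mul(add(SZ, add(Z, Z)), SSSZ))))))))
  →13  S(S(S(S(S(S(mul(add(SZ, add(Z, Z)), SSSZ)))))))
  →14  S(S(S(S(S(S(mul(S(add(Z, add(Z, Z))), SSSZ)))))))
  →15  S(S(S(S(S(S(add(SSSZ, mul(add(Z, add(Z, Z)), SSSZ))))))))
  →16  S(S(S(S(S(S(S(add(SSZ, mul(add(Z, add(Z, Z)), SSSZ)))))))))
  →17  S(S(S(S(S(S(S(S(add(SZ, mul(add(Z, add(Z, Z)), SSSZ))))))))))
  →18  S(S(S(S(S(S(S(S(S(add(Z, mul(add(Z, add(Z, Z)), SSSZ)))))))))))
  →19  S(S(S(S(S(S(S(S(S(mul(add(Z, add(Z, Z)), SSSZ))))))))))
  →20  S(S(S(S(S(S(S(S(S(mul(add(Z, Z), SSSZ))))))))))
  →21  S(S(S(S(S(S(S(S(S(mul(Z, SSSZ))))))))))
  →22  S^9(Z)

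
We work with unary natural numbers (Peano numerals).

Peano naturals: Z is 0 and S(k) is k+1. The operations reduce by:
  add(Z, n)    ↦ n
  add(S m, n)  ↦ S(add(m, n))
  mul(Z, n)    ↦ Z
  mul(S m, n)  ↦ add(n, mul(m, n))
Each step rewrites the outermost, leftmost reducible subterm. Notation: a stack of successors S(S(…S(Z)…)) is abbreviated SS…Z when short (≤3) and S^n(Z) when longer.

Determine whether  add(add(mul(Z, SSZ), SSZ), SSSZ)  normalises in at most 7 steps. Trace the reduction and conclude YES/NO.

  start: add(add(mul(Z, SSZ), SSZ), SSSZ)
  →1  add(add(Z, SSZ), SSSZ)
  →2  add(SSZ, SSSZ)
  →3  S(add(SZ, SSSZ))
  →4  S(S(add(Z, SSSZ)))
  →5  S^5(Z)

Answer: YES — reaches normal form S^5(Z) in 5 ≤ 7 steps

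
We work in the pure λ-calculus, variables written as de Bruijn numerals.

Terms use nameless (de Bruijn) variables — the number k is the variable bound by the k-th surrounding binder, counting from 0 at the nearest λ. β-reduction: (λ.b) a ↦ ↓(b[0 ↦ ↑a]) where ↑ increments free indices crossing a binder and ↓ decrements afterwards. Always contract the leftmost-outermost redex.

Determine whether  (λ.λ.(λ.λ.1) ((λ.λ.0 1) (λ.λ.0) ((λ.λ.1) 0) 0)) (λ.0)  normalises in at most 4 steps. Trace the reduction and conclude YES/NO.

Answer: NO — after 4 steps the term is λ.λ.(λ.λ.1) 1 (λ.λ.0) 1, not yet normal

Derivation:
  start: (λ.λ.(λ.λ.1) ((λ.λ.0 1) (λ.λ.0) ((λ.λ.1) 0) 0)) (λ.0)
  →1  λ.(λ.λ.1) ((λ.λ.0 1) (λ.λ.0) ((λ.λ.1) 0) 0)
  →2  λ.λ.(λ.λ.0 1) (λ.λ.0) ((λ.λ.1) 1) 1
  →3  λ.λ.(λ.0 (λ.λ.0)) ((λ.λ.1) 1) 1
  →4  λ.λ.(λ.λ.1) 1 (λ.λ.0) 1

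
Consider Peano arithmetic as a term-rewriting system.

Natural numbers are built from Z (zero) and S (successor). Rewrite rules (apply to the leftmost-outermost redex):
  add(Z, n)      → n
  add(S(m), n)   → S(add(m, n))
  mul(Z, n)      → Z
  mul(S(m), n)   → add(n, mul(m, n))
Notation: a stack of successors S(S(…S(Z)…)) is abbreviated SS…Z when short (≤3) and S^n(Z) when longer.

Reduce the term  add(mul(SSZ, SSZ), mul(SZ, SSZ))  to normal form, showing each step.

  start: add(mul(SSZ, SSZ), mul(SZ, SSZ))
  step 1: add(add(SSZ, mul(SZ, SSZ)), mul(SZ, SSZ))
  step 2: add(S(add(SZ, mul(SZ, SSZ))), mul(SZ, SSZ))
  step 3: S(add(add(SZ, mul(SZ, SSZ)), mul(SZ, SSZ)))
  step 4: S(add(S(add(Z, mul(SZ, SSZ))), mul(SZ, SSZ)))
  step 5: S(S(add(add(Z, mul(SZ, SSZ)), mul(SZ, SSZ))))
  step 6: S(S(add(mul(SZ, SSZ), mul(SZ, SSZ))))
  step 7: S(S(add(add(SSZ, mul(Z, SSZ)), mul(SZ, SSZ))))
  step 8: S(S(add(S(add(SZ, mul(Z, SSZ))), mul(SZ, SSZ))))
  step 9: S(S(S(add(add(SZ, mul(Z, SSZ)), mul(SZ, SSZ)))))
  step 10: S(S(S(add(S(add(Z, mul(Z, SSZ))), mul(SZ, SSZ)))))
  step 11: S(S(S(S(add(add(Z, mul(Z, SSZ)), mul(SZ, SSZ))))))
  step 12: S(S(S(S(add(mul(Z, SSZ), mul(SZ, SSZ))))))
  step 13: S(S(S(S(add(Z, mul(SZ, SSZ))))))
  step 14: S(S(S(S(mul(SZ, SSZ)))))
  step 15: S(S(S(S(add(SSZ, mul(Z, SSZ))))))
  step 16: S(S(S(S(S(add(SZ, mul(Z, SSZ)))))))
  step 17: S(S(S(S(S(S(add(Z, mul(Z, SSZ))))))))
  step 18: S(S(S(S(S(S(mul(Z, SSZ)))))))
  step 19: S^6(Z)

Answer: normal form = S^6(Z)  (in 19 steps)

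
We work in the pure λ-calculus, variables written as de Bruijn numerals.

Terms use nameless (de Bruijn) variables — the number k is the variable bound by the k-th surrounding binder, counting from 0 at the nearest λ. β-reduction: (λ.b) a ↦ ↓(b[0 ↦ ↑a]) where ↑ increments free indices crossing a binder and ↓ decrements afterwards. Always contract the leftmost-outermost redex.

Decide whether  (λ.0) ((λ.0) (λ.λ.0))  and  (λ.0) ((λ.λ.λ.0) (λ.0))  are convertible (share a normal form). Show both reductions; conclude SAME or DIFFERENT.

Term A:
  start: (λ.0) ((λ.0) (λ.λ.0))
  →1  (λ.0) (λ.λ.0)
  →2  λ.λ.0

Term B:
  start: (λ.0) ((λ.λ.λ.0) (λ.0))
  →1  (λ.λ.λ.0) (λ.0)
  →2  λ.λ.0

Answer: SAME — A ⇓ λ.λ.0, B ⇓ λ.λ.0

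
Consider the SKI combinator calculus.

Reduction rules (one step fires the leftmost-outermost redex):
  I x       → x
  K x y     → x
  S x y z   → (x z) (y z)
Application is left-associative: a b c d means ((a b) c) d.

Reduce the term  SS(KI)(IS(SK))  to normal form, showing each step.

Answer: normal form = S(S(SK))I  (in 3 steps)

Derivation:
  start: SS(KI)(IS(SK))
  →1  S(IS(SK))(KI(IS(SK)))
  →2  S(S(SK))(KI(IS(SK)))
  →3  S(S(SK))I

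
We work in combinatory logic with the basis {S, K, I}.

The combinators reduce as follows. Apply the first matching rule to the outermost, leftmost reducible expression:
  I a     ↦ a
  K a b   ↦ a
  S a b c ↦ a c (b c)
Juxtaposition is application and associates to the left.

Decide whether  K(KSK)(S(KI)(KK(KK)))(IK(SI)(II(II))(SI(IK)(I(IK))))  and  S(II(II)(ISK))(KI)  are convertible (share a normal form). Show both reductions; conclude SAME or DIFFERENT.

Answer: DIFFERENT — A ⇓ S(SI(K(KK))), B ⇓ S(SK)(KI)

Reduction:
Term A:
  start: K(KSK)(S(KI)(KK(KK)))(IK(SI)(II(II))(SI(IK)(I(IK))))
  step 1: KSK(IK(SI)(II(II))(SI(IK)(I(IK))))
  step 2: S(IK(SI)(II(II))(SI(IK)(I(IK))))
  step 3: S(K(SI)(II(II))(SI(IK)(I(IK))))
  step 4: S(SI(SI(IK)(I(IK))))
  step 5: S(SI(I(I(IK))(IK(I(IK)))))
  step 6: S(SI(I(IK)(IK(I(IK)))))
  step 7: S(SI(IK(IK(I(IK)))))
  step 8: S(SI(K(IK(I(IK)))))
  step 9: S(SI(K(K(I(IK)))))
  step 10: S(SI(K(K(IK))))
  step 11: S(SI(K(KK)))

Term B:
  start: S(II(II)(ISK))(KI)
  step 1: S(I(II)(ISK))(KI)
  step 2: S(II(ISK))(KI)
  step 3: S(I(ISK))(KI)
  step 4: S(ISK)(KI)
  step 5: S(SK)(KI)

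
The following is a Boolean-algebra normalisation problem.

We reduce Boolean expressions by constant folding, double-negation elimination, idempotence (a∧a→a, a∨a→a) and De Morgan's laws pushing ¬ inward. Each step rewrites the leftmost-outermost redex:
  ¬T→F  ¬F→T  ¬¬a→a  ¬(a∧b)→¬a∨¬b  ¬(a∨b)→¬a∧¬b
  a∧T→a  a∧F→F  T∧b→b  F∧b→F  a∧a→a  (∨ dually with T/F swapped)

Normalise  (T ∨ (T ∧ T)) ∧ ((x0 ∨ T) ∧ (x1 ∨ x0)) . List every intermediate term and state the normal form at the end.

Answer: normal form = x1 ∨ x0  (in 4 steps)

Working:
  start: (T ∨ (T ∧ T)) ∧ ((x0 ∨ T) ∧ (x1 ∨ x0))
  →1  T ∧ ((x0 ∨ T) ∧ (x1 ∨ x0))
  →2  (x0 ∨ T) ∧ (x1 ∨ x0)
  →3  T ∧ (x1 ∨ x0)
  →4  x1 ∨ x0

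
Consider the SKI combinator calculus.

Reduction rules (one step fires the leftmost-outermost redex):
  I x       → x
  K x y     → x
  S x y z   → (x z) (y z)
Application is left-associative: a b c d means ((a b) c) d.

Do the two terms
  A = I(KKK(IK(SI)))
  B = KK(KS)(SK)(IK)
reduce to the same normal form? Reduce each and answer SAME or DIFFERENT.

Answer: DIFFERENT — A ⇓ K(K(SI)), B ⇓ SK

Derivation:
Term A:
  start: I(KKK(IK(SI)))
  step 1: KKK(IK(SI))
  step 2: K(IK(SI))
  step 3: K(K(SI))

Term B:
  start: KK(KS)(SK)(IK)
  step 1: K(SK)(IK)
  step 2: SK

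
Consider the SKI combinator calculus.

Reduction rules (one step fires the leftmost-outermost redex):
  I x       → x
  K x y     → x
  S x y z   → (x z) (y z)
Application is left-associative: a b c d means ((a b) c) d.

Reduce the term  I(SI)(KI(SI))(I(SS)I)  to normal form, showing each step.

  start: I(SI)(KI(SI))(I(SS)I)
  step 1: SI(KI(SI))(I(SS)I)
  step 2: I(I(SS)I)(KI(SI)(I(SS)I))
  step 3: I(SS)I(KI(SI)(I(SS)I))
  step 4: SSI(KI(SI)(I(SS)I))
  step 5: S(KI(SI)(I(SS)I))(I(KI(SI)(I(SS)I)))
  step 6: S(I(I(SS)I))(I(KI(SI)(I(SS)I)))
  step 7: S(I(SS)I)(I(KI(SI)(I(SS)I)))
  step 8: S(SSI)(I(KI(SI)(I(SS)I)))
  step 9: S(SSI)(KI(SI)(I(SS)I))
  step 10: S(SSI)(I(I(SS)I))
  step 11: S(SSI)(I(SS)I)
  step 12: S(SSI)(SSI)

Answer: normal form = S(SSI)(SSI)  (in 12 steps)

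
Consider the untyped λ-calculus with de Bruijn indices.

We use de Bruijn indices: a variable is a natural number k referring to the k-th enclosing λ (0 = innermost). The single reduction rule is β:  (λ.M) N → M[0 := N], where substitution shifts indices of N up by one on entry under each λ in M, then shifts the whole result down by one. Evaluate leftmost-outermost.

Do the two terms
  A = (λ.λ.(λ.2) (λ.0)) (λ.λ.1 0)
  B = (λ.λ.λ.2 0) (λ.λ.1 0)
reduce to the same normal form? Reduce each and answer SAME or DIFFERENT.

Answer: SAME — A ⇓ λ.λ.λ.1 0, B ⇓ λ.λ.λ.1 0

Working:
Term A:
  start: (λ.λ.(λ.2) (λ.0)) (λ.λ.1 0)
  step 1: λ.(λ.λ.λ.1 0) (λ.0)
  step 2: λ.λ.λ.1 0

Term B:
  start: (λ.λ.λ.2 0) (λ.λ.1 0)
  step 1: λ.λ.(λ.λ.1 0) 0
  step 2: λ.λ.λ.1 0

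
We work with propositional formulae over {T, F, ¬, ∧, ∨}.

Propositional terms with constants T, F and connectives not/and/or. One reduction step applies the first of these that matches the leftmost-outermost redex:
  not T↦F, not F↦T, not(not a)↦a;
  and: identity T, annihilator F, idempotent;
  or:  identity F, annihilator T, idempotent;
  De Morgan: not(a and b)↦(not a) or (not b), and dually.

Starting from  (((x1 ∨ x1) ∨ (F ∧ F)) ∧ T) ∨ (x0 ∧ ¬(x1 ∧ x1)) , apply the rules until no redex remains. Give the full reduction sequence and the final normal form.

Answer: normal form = x1 ∨ (x0 ∧ ¬x1)  (in 6 steps)

Reduction:
  start: (((x1 ∨ x1) ∨ (F ∧ F)) ∧ T) ∨ (x0 ∧ ¬(x1 ∧ x1))
  →1  ((x1 ∨ x1) ∨ (F ∧ F)) ∨ (x0 ∧ ¬(x1 ∧ x1))
  →2  (x1 ∨ (F ∧ F)) ∨ (x0 ∧ ¬(x1 ∧ x1))
  →3  (x1 ∨ F) ∨ (x0 ∧ ¬(x1 ∧ x1))
  →4  x1 ∨ (x0 ∧ ¬(x1 ∧ x1))
  →5  x1 ∨ (x0 ∧ (¬x1 ∨ ¬x1))
  →6  x1 ∨ (x0 ∧ ¬x1)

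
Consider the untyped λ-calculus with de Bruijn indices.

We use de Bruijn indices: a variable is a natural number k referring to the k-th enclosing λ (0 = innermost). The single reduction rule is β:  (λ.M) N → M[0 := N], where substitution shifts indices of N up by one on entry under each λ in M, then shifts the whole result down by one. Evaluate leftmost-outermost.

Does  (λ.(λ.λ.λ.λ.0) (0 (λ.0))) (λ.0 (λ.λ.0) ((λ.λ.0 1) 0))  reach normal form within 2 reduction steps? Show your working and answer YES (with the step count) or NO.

Answer: YES — reaches normal form λ.λ.λ.0 in 2 ≤ 2 steps

Derivation:
  start: (λ.(λ.λ.λ.λ.0) (0 (λ.0))) (λ.0 (λ.λ.0) ((λ.λ.0 1) 0))
  [1] (λ.λ.λ.λ.0) ((λ.0 (λ.λ.0) ((λ.λ.0 1) 0)) (λ.0))
  [2] λ.λ.λ.0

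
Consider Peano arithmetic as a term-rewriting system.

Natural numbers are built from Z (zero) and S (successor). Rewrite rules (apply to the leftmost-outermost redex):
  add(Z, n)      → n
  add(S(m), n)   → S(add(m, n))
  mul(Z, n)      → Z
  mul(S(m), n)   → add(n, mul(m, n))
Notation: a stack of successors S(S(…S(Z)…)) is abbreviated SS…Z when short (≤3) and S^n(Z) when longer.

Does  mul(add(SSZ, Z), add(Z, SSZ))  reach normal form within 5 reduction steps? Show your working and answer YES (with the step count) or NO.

Answer: NO — after 5 steps the term is S(S(add(Z, mul(add(SZ, Z), add(Z, SSZ))))), not yet normal

Reduction:
  start: mul(add(SSZ, Z), add(Z, SSZ))
  step 1: mul(S(add(SZ, Z)), add(Z, SSZ))
  step 2: add(add(Z, SSZ), mul(add(SZ, Z), add(Z, SSZ)))
  step 3: add(SSZ, mul(add(SZ, Z), add(Z, SSZ)))
  step 4: S(add(SZ, mul(add(SZ, Z), add(Z, SSZ))))
  step 5: S(S(add(Z, mul(add(SZ, Z), add(Z, SSZ)))))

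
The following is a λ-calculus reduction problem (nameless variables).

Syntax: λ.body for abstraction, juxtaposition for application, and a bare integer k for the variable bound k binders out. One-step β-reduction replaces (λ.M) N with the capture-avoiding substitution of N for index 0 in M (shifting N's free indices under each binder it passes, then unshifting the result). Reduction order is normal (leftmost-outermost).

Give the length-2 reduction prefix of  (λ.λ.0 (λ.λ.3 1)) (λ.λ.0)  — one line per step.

  start: (λ.λ.0 (λ.λ.3 1)) (λ.λ.0)
  [1] λ.0 (λ.λ.(λ.λ.0) 1)
  [2] λ.0 (λ.λ.λ.0)

Answer: after 2 steps: λ.0 (λ.λ.λ.0)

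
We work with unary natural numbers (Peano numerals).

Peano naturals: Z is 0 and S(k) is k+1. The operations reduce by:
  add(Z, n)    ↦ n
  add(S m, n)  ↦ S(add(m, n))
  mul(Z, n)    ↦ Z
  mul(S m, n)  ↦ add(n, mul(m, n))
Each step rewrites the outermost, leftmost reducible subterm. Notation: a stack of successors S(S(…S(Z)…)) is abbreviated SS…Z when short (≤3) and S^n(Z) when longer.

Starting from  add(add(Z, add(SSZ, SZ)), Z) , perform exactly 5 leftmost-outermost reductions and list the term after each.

  start: add(add(Z, add(SSZ, SZ)), Z)
  →1  add(add(SSZ, SZ), Z)
  →2  add(S(add(SZ, SZ)), Z)
  →3  S(add(add(SZ, SZ), Z))
  →4  S(add(S(add(Z, SZ)), Z))
  →5  S(S(add(add(Z, SZ), Z)))

Answer: after 5 steps: S(S(add(add(Z, SZ), Z)))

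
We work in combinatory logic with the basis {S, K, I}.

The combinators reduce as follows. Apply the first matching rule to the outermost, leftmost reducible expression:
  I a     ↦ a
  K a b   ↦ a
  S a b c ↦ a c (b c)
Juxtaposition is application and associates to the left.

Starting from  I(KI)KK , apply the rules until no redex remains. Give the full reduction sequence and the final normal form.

  start: I(KI)KK
  →1  KIKK
  →2  IK
  →3  K

Answer: normal form = K  (in 3 steps)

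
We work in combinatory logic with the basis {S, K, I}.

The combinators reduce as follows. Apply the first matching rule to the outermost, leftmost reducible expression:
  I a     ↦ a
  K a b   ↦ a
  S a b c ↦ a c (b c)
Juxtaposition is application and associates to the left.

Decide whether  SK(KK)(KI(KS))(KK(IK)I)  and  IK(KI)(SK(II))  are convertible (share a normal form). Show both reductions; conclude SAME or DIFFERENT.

Term A:
  start: SK(KK)(KI(KS))(KK(IK)I)
  [1] K(KI(KS))(KK(KI(KS)))(KK(IK)I)
  [2] KI(KS)(KK(IK)I)
  [3] I(KK(IK)I)
  [4] KK(IK)I
  [5] KI

Term B:
  start: IK(KI)(SK(II))
  [1] K(KI)(SK(II))
  [2] KI

Answer: SAME — A ⇓ KI, B ⇓ KI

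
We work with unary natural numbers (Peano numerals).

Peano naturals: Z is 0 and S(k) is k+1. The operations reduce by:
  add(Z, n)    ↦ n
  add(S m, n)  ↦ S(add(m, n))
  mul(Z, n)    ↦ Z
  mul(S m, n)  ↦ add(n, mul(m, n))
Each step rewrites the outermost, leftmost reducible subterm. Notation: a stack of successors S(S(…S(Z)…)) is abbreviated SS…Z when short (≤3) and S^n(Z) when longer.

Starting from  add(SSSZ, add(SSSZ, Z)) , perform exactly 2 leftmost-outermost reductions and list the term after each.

  start: add(SSSZ, add(SSSZ, Z))
  step 1: S(add(SSZ, add(SSSZ, Z)))
  step 2: S(S(add(SZ, add(SSSZ, Z))))

Answer: after 2 steps: S(S(add(SZ, add(SSSZ, Z))))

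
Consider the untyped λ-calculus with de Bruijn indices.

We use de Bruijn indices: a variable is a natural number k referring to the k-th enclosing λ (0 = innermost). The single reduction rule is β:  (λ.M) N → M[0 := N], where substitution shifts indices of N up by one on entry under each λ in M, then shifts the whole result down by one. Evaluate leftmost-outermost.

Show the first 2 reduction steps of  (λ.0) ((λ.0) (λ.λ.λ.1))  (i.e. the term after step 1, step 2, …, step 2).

Answer: after 2 steps: λ.λ.λ.1

Derivation:
  start: (λ.0) ((λ.0) (λ.λ.λ.1))
  step 1: (λ.0) (λ.λ.λ.1)
  step 2: λ.λ.λ.1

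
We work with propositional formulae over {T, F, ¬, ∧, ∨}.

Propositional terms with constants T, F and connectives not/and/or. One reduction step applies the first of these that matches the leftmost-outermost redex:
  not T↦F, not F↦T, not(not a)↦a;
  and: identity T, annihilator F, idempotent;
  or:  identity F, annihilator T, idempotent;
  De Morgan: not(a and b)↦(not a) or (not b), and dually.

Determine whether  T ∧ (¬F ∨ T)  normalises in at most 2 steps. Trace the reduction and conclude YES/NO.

  start: T ∧ (¬F ∨ T)
  →1  ¬F ∨ T
  →2  T

Answer: YES — reaches normal form T in 2 ≤ 2 steps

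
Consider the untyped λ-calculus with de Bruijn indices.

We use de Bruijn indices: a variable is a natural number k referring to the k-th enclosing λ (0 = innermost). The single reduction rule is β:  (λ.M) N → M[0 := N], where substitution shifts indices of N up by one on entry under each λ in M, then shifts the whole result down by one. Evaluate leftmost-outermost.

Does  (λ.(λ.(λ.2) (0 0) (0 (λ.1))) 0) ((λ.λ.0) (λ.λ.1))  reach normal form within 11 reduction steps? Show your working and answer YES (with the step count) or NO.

Answer: YES — reaches normal form λ.λ.0 in 8 ≤ 11 steps

Derivation:
  start: (λ.(λ.(λ.2) (0 0) (0 (λ.1))) 0) ((λ.λ.0) (λ.λ.1))
  step 1: (λ.(λ.(λ.λ.0) (λ.λ.1)) (0 0) (0 (λ.1))) ((λ.λ.0) (λ.λ.1))
  step 2: (λ.(λ.λ.0) (λ.λ.1)) ((λ.λ.0) (λ.λ.1) ((λ.λ.0) (λ.λ.1))) ((λ.λ.0) (λ.λ.1) (λ.(λ.λ.0) (λ.λ.1)))
  step 3: (λ.λ.0) (λ.λ.1) ((λ.λ.0) (λ.λ.1) (λ.(λ.λ.0) (λ.λ.1)))
  step 4: (λ.0) ((λ.λ.0) (λ.λ.1) (λ.(λ.λ.0) (λ.λ.1)))
  step 5: (λ.λ.0) (λ.λ.1) (λ.(λ.λ.0) (λ.λ.1))
  step 6: (λ.0) (λ.(λ.λ.0) (λ.λ.1))
  step 7: λ.(λ.λ.0) (λ.λ.1)
  step 8: λ.λ.0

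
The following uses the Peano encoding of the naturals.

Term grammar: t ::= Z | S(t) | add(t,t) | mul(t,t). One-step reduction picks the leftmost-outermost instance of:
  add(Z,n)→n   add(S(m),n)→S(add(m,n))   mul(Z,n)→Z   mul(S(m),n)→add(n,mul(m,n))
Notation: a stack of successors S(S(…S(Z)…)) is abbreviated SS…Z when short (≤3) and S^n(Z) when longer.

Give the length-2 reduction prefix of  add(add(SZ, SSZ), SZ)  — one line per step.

Answer: after 2 steps: S(add(add(Z, SSZ), SZ))

Derivation:
  start: add(add(SZ, SSZ), SZ)
  →1  add(S(add(Z, SSZ)), SZ)
  →2  S(add(add(Z, SSZ), SZ))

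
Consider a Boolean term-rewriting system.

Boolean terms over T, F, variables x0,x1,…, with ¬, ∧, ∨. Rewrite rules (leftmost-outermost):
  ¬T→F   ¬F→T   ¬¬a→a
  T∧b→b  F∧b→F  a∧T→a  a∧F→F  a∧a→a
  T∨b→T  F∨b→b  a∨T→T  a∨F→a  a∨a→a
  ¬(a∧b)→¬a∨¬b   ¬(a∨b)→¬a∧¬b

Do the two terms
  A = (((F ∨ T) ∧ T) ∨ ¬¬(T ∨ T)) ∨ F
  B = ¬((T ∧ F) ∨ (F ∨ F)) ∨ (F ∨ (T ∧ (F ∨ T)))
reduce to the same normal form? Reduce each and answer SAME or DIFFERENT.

Answer: SAME — A ⇓ T, B ⇓ T

Working:
Term A:
  start: (((F ∨ T) ∧ T) ∨ ¬¬(T ∨ T)) ∨ F
  step 1: ((F ∨ T) ∧ T) ∨ ¬¬(T ∨ T)
  step 2: (F ∨ T) ∨ ¬¬(T ∨ T)
  step 3: T ∨ ¬¬(T ∨ T)
  step 4: T

Term B:
  start: ¬((T ∧ F) ∨ (F ∨ F)) ∨ (F ∨ (T ∧ (F ∨ T)))
  step 1: (¬(T ∧ F) ∧ ¬(F ∨ F)) ∨ (F ∨ (T ∧ (F ∨ T)))
  step 2: ((¬T ∨ ¬F) ∧ ¬(F ∨ F)) ∨ (F ∨ (T ∧ (F ∨ T)))
  step 3: ((F ∨ ¬F) ∧ ¬(F ∨ F)) ∨ (F ∨ (T ∧ (F ∨ T)))
  step 4: (¬F ∧ ¬(F ∨ F)) ∨ (F ∨ (T ∧ (F ∨ T)))
  step 5: (T ∧ ¬(F ∨ F)) ∨ (F ∨ (T ∧ (F ∨ T)))
  step 6: ¬(F ∨ F) ∨ (F ∨ (T ∧ (F ∨ T)))
  step 7: (¬F ∧ ¬F) ∨ (F ∨ (T ∧ (F ∨ T)))
  step 8: ¬F ∨ (F ∨ (T ∧ (F ∨ T)))
  step 9: T ∨ (F ∨ (T ∧ (F ∨ T)))
  step 10: T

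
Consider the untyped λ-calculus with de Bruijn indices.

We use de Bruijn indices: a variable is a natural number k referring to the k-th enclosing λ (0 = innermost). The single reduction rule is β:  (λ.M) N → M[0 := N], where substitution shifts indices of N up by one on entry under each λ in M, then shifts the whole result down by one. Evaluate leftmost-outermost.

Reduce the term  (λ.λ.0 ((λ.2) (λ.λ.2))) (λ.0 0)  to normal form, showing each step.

Answer: normal form = λ.0 (λ.0 0)  (in 2 steps)

Reduction:
  start: (λ.λ.0 ((λ.2) (λ.λ.2))) (λ.0 0)
  step 1: λ.0 ((λ.λ.0 0) (λ.λ.2))
  step 2: λ.0 (λ.0 0)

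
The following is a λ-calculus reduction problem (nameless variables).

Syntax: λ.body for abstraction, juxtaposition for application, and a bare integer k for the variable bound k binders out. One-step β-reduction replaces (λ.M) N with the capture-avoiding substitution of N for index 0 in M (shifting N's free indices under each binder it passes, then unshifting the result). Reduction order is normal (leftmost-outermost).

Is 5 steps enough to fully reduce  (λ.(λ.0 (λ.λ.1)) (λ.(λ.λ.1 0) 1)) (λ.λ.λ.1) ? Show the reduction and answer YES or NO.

  start: (λ.(λ.0 (λ.λ.1)) (λ.(λ.λ.1 0) 1)) (λ.λ.λ.1)
  [1] (λ.0 (λ.λ.1)) (λ.(λ.λ.1 0) (λ.λ.λ.1))
  [2] (λ.(λ.λ.1 0) (λ.λ.λ.1)) (λ.λ.1)
  [3] (λ.λ.1 0) (λ.λ.λ.1)
  [4] λ.(λ.λ.λ.1) 0
  [5] λ.λ.λ.1

Answer: YES — reaches normal form λ.λ.λ.1 in 5 ≤ 5 steps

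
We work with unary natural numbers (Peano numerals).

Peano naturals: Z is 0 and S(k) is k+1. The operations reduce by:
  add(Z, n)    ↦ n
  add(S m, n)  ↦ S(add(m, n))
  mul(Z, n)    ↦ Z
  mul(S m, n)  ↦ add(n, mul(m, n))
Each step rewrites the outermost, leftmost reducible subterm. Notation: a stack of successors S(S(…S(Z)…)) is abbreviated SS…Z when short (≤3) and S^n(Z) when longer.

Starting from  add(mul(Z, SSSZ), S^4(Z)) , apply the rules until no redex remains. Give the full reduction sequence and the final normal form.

Answer: normal form = S^4(Z)  (in 2 steps)

Working:
  start: add(mul(Z, SSSZ), S^4(Z))
  →1  add(Z, S^4(Z))
  →2  S^4(Z)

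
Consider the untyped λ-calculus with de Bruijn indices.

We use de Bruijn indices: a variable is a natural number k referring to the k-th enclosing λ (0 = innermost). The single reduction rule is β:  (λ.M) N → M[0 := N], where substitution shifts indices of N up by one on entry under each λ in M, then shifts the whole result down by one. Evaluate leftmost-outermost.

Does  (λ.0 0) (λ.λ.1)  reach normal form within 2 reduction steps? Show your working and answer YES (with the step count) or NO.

  start: (λ.0 0) (λ.λ.1)
  [1] (λ.λ.1) (λ.λ.1)
  [2] λ.λ.λ.1

Answer: YES — reaches normal form λ.λ.λ.1 in 2 ≤ 2 steps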